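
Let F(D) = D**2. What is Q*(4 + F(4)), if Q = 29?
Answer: 580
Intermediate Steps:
Q*(4 + F(4)) = 29*(4 + 4**2) = 29*(4 + 16) = 29*20 = 580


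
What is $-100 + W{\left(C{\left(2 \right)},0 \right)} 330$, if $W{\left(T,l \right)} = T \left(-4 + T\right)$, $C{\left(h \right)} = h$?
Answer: $-1420$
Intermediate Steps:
$-100 + W{\left(C{\left(2 \right)},0 \right)} 330 = -100 + 2 \left(-4 + 2\right) 330 = -100 + 2 \left(-2\right) 330 = -100 - 1320 = -1420$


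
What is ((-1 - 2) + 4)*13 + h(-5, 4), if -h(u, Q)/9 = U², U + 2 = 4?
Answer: -23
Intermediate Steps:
U = 2 (U = -2 + 4 = 2)
h(u, Q) = -36 (h(u, Q) = -9*2² = -9*4 = -36)
((-1 - 2) + 4)*13 + h(-5, 4) = ((-1 - 2) + 4)*13 - 36 = (-3 + 4)*13 - 36 = 1*13 - 36 = 13 - 36 = -23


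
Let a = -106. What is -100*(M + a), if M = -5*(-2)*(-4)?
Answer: 14600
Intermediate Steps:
M = -40 (M = 10*(-4) = -40)
-100*(M + a) = -100*(-40 - 106) = -100*(-146) = 14600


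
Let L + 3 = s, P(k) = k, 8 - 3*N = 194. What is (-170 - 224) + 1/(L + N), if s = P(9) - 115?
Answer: -67375/171 ≈ -394.01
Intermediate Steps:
N = -62 (N = 8/3 - ⅓*194 = 8/3 - 194/3 = -62)
s = -106 (s = 9 - 115 = -106)
L = -109 (L = -3 - 106 = -109)
(-170 - 224) + 1/(L + N) = (-170 - 224) + 1/(-109 - 62) = -394 + 1/(-171) = -394 - 1/171 = -67375/171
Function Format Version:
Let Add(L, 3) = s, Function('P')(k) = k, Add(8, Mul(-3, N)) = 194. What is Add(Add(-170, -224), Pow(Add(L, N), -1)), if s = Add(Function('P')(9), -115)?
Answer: Rational(-67375, 171) ≈ -394.01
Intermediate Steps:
N = -62 (N = Add(Rational(8, 3), Mul(Rational(-1, 3), 194)) = Add(Rational(8, 3), Rational(-194, 3)) = -62)
s = -106 (s = Add(9, -115) = -106)
L = -109 (L = Add(-3, -106) = -109)
Add(Add(-170, -224), Pow(Add(L, N), -1)) = Add(Add(-170, -224), Pow(Add(-109, -62), -1)) = Add(-394, Pow(-171, -1)) = Add(-394, Rational(-1, 171)) = Rational(-67375, 171)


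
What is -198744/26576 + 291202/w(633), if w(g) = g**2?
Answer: -8986943783/1331088858 ≈ -6.7516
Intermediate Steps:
-198744/26576 + 291202/w(633) = -198744/26576 + 291202/(633**2) = -198744*1/26576 + 291202/400689 = -24843/3322 + 291202*(1/400689) = -24843/3322 + 291202/400689 = -8986943783/1331088858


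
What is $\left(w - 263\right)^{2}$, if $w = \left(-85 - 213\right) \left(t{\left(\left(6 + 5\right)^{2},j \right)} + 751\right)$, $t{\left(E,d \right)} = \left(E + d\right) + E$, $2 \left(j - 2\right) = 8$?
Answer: $88783141225$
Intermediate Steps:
$j = 6$ ($j = 2 + \frac{1}{2} \cdot 8 = 2 + 4 = 6$)
$t{\left(E,d \right)} = d + 2 E$
$w = -297702$ ($w = \left(-85 - 213\right) \left(\left(6 + 2 \left(6 + 5\right)^{2}\right) + 751\right) = \left(-85 - 213\right) \left(\left(6 + 2 \cdot 11^{2}\right) + 751\right) = - 298 \left(\left(6 + 2 \cdot 121\right) + 751\right) = - 298 \left(\left(6 + 242\right) + 751\right) = - 298 \left(248 + 751\right) = \left(-298\right) 999 = -297702$)
$\left(w - 263\right)^{2} = \left(-297702 - 263\right)^{2} = \left(-297965\right)^{2} = 88783141225$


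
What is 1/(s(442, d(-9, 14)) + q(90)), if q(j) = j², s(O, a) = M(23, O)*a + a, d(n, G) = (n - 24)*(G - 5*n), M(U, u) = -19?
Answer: 1/43146 ≈ 2.3177e-5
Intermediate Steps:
d(n, G) = (-24 + n)*(G - 5*n)
s(O, a) = -18*a (s(O, a) = -19*a + a = -18*a)
1/(s(442, d(-9, 14)) + q(90)) = 1/(-18*(-24*14 - 5*(-9)² + 120*(-9) + 14*(-9)) + 90²) = 1/(-18*(-336 - 5*81 - 1080 - 126) + 8100) = 1/(-18*(-336 - 405 - 1080 - 126) + 8100) = 1/(-18*(-1947) + 8100) = 1/(35046 + 8100) = 1/43146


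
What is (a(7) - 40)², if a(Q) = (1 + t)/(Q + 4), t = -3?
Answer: 195364/121 ≈ 1614.6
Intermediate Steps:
a(Q) = -2/(4 + Q) (a(Q) = (1 - 3)/(Q + 4) = -2/(4 + Q))
(a(7) - 40)² = (-2/(4 + 7) - 40)² = (-2/11 - 40)² = (-442/11)² = 195364/121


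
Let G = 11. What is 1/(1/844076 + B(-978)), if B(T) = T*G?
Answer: -844076/9080569607 ≈ -9.2954e-5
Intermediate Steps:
B(T) = 11*T (B(T) = T*11 = 11*T)
1/(1/844076 + B(-978)) = 1/(1/844076 + 11*(-978)) = 1/(1/844076 - 10758) = 1/(-9080569607/844076) = -844076/9080569607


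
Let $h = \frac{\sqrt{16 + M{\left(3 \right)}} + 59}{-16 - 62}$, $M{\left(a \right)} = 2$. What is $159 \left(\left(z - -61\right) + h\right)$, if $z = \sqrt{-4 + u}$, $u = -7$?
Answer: $\frac{249047}{26} - \frac{159 \sqrt{2}}{26} + 159 i \sqrt{11} \approx 9570.1 + 527.34 i$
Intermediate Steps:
$z = i \sqrt{11}$ ($z = \sqrt{-4 - 7} = \sqrt{-11} = i \sqrt{11} \approx 3.3166 i$)
$h = - \frac{59}{78} - \frac{\sqrt{2}}{26}$ ($h = \frac{\sqrt{16 + 2} + 59}{-16 - 62} = \frac{\sqrt{18} + 59}{-78} = \left(3 \sqrt{2} + 59\right) \left(- \frac{1}{78}\right) = \left(59 + 3 \sqrt{2}\right) \left(- \frac{1}{78}\right) = - \frac{59}{78} - \frac{\sqrt{2}}{26} \approx -0.8108$)
$159 \left(\left(z - -61\right) + h\right) = 159 \left(\left(i \sqrt{11} - -61\right) - \left(\frac{59}{78} + \frac{\sqrt{2}}{26}\right)\right) = 159 \left(\left(i \sqrt{11} + 61\right) - \left(\frac{59}{78} + \frac{\sqrt{2}}{26}\right)\right) = 159 \left(\left(61 + i \sqrt{11}\right) - \left(\frac{59}{78} + \frac{\sqrt{2}}{26}\right)\right) = 159 \left(\frac{4699}{78} - \frac{\sqrt{2}}{26} + i \sqrt{11}\right) = \frac{249047}{26} - \frac{159 \sqrt{2}}{26} + 159 i \sqrt{11}$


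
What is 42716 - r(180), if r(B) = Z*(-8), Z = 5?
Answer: 42756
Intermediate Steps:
r(B) = -40 (r(B) = 5*(-8) = -40)
42716 - r(180) = 42716 - 1*(-40) = 42716 + 40 = 42756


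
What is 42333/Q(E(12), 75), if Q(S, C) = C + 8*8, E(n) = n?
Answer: 42333/139 ≈ 304.55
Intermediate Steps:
Q(S, C) = 64 + C (Q(S, C) = C + 64 = 64 + C)
42333/Q(E(12), 75) = 42333/(64 + 75) = 42333/139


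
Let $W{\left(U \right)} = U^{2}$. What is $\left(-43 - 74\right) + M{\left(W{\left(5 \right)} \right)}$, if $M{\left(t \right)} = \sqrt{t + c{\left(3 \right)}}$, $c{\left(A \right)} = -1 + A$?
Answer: $-117 + 3 \sqrt{3} \approx -111.8$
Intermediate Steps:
$M{\left(t \right)} = \sqrt{2 + t}$ ($M{\left(t \right)} = \sqrt{t + \left(-1 + 3\right)} = \sqrt{t + 2} = \sqrt{2 + t}$)
$\left(-43 - 74\right) + M{\left(W{\left(5 \right)} \right)} = \left(-43 - 74\right) + \sqrt{2 + 5^{2}} = -117 + \sqrt{2 + 25} = -117 + \sqrt{27} = -117 + 3 \sqrt{3}$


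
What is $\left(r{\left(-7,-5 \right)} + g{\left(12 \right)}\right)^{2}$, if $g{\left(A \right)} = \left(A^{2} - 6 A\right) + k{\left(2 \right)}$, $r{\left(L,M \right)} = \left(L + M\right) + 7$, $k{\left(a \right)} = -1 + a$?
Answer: $4624$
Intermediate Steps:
$r{\left(L,M \right)} = 7 + L + M$
$g{\left(A \right)} = 1 + A^{2} - 6 A$ ($g{\left(A \right)} = \left(A^{2} - 6 A\right) + \left(-1 + 2\right) = \left(A^{2} - 6 A\right) + 1 = 1 + A^{2} - 6 A$)
$\left(r{\left(-7,-5 \right)} + g{\left(12 \right)}\right)^{2} = \left(\left(7 - 7 - 5\right) + \left(1 + 12^{2} - 72\right)\right)^{2} = \left(-5 + \left(1 + 144 - 72\right)\right)^{2} = \left(-5 + 73\right)^{2} = 68^{2} = 4624$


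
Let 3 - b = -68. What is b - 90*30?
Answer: -2629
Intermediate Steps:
b = 71 (b = 3 - 1*(-68) = 3 + 68 = 71)
b - 90*30 = 71 - 90*30 = 71 - 2700 = -2629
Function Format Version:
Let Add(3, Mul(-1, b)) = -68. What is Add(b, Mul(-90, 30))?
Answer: -2629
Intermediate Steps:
b = 71 (b = Add(3, Mul(-1, -68)) = Add(3, 68) = 71)
Add(b, Mul(-90, 30)) = Add(71, Mul(-90, 30)) = Add(71, -2700) = -2629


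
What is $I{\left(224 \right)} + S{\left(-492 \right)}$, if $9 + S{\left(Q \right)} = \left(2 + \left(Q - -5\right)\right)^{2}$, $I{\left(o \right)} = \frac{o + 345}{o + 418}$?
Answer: $\frac{151009241}{642} \approx 2.3522 \cdot 10^{5}$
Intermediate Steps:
$I{\left(o \right)} = \frac{345 + o}{418 + o}$
$S{\left(Q \right)} = -9 + \left(7 + Q\right)^{2}$ ($S{\left(Q \right)} = -9 + \left(2 + \left(Q - -5\right)\right)^{2} = -9 + \left(2 + \left(Q + 5\right)\right)^{2} = -9 + \left(2 + \left(5 + Q\right)\right)^{2} = -9 + \left(7 + Q\right)^{2}$)
$I{\left(224 \right)} + S{\left(-492 \right)} = \frac{345 + 224}{418 + 224} - \left(9 - \left(7 - 492\right)^{2}\right) = \frac{1}{642} \cdot 569 - \left(9 - \left(-485\right)^{2}\right) = \frac{1}{642} \cdot 569 + \left(-9 + 235225\right) = \frac{569}{642} + 235216 = \frac{151009241}{642}$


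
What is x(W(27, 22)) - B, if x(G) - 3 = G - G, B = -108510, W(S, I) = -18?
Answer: 108513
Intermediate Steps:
x(G) = 3 (x(G) = 3 + (G - G) = 3 + 0 = 3)
x(W(27, 22)) - B = 3 - 1*(-108510) = 3 + 108510 = 108513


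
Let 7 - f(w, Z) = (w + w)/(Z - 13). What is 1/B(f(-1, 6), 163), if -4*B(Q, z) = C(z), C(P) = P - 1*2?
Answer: -4/161 ≈ -0.024845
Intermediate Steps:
C(P) = -2 + P (C(P) = P - 2 = -2 + P)
f(w, Z) = 7 - 2*w/(-13 + Z) (f(w, Z) = 7 - (w + w)/(Z - 13) = 7 - 2*w/(-13 + Z))
B(Q, z) = 1/2 - z/4 (B(Q, z) = -(-2 + z)/4 = 1/2 - z/4)
1/B(f(-1, 6), 163) = 1/(1/2 - 1/4*163) = 1/(1/2 - 163/4) = 1/(-161/4) = -4/161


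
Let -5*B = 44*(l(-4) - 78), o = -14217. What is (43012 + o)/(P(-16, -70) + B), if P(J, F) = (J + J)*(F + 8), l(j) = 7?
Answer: 143975/13044 ≈ 11.038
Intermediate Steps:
P(J, F) = 2*J*(8 + F) (P(J, F) = (2*J)*(8 + F) = 2*J*(8 + F))
B = 3124/5 (B = -44*(7 - 78)/5 = -44*(-71)/5 = -⅕*(-3124) = 3124/5 ≈ 624.80)
(43012 + o)/(P(-16, -70) + B) = (43012 - 14217)/(2*(-16)*(8 - 70) + 3124/5) = 28795/(2*(-16)*(-62) + 3124/5) = 28795/(1984 + 3124/5) = 28795/(13044/5) = 28795*(5/13044) = 143975/13044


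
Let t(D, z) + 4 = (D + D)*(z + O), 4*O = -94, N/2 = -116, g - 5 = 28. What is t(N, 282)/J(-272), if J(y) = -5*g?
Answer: 119948/165 ≈ 726.96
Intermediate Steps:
g = 33 (g = 5 + 28 = 33)
N = -232 (N = 2*(-116) = -232)
O = -47/2 (O = (¼)*(-94) = -47/2 ≈ -23.500)
t(D, z) = -4 + 2*D*(-47/2 + z) (t(D, z) = -4 + (D + D)*(z - 47/2) = -4 + (2*D)*(-47/2 + z) = -4 + 2*D*(-47/2 + z))
J(y) = -165 (J(y) = -5*33 = -165)
t(N, 282)/J(-272) = (-4 - 47*(-232) + 2*(-232)*282)/(-165) = (-4 + 10904 - 130848)*(-1/165) = -119948*(-1/165) = 119948/165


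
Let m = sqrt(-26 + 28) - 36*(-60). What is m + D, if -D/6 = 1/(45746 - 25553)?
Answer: 14538958/6731 + sqrt(2) ≈ 2161.4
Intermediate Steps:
D = -2/6731 (D = -6/(45746 - 25553) = -6/20193 = -6*1/20193 = -2/6731 ≈ -0.00029713)
m = 2160 + sqrt(2) (m = sqrt(2) + 2160 = 2160 + sqrt(2) ≈ 2161.4)
m + D = (2160 + sqrt(2)) - 2/6731 = 14538958/6731 + sqrt(2)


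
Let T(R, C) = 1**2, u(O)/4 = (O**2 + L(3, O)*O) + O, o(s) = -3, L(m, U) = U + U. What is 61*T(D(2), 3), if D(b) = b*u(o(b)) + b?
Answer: 61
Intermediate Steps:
L(m, U) = 2*U
u(O) = 4*O + 12*O**2 (u(O) = 4*((O**2 + (2*O)*O) + O) = 4*((O**2 + 2*O**2) + O) = 4*(3*O**2 + O) = 4*(O + 3*O**2) = 4*O + 12*O**2)
D(b) = 97*b (D(b) = b*(4*(-3)*(1 + 3*(-3))) + b = b*(4*(-3)*(1 - 9)) + b = b*(4*(-3)*(-8)) + b = b*96 + b = 96*b + b = 97*b)
T(R, C) = 1
61*T(D(2), 3) = 61*1 = 61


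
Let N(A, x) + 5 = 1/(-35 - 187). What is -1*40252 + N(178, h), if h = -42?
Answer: -8937055/222 ≈ -40257.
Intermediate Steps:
N(A, x) = -1111/222 (N(A, x) = -5 + 1/(-35 - 187) = -5 + 1/(-222) = -5 - 1/222 = -1111/222)
-1*40252 + N(178, h) = -1*40252 - 1111/222 = -40252 - 1111/222 = -8937055/222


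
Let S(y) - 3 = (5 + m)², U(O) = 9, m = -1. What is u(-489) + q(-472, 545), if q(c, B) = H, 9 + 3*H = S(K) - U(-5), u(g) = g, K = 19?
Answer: -1466/3 ≈ -488.67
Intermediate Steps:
S(y) = 19 (S(y) = 3 + (5 - 1)² = 3 + 4² = 3 + 16 = 19)
H = ⅓ (H = -3 + (19 - 1*9)/3 = -3 + (19 - 9)/3 = -3 + (⅓)*10 = -3 + 10/3 = ⅓ ≈ 0.33333)
q(c, B) = ⅓
u(-489) + q(-472, 545) = -489 + ⅓ = -1466/3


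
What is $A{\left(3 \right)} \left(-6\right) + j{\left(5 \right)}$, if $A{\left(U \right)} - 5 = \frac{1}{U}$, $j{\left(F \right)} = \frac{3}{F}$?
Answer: $- \frac{157}{5} \approx -31.4$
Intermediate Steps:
$A{\left(U \right)} = 5 + \frac{1}{U}$
$A{\left(3 \right)} \left(-6\right) + j{\left(5 \right)} = \left(5 + \frac{1}{3}\right) \left(-6\right) + \frac{3}{5} = \left(5 + \frac{1}{3}\right) \left(-6\right) + 3 \cdot \frac{1}{5} = \frac{16}{3} \left(-6\right) + \frac{3}{5} = -32 + \frac{3}{5} = - \frac{157}{5}$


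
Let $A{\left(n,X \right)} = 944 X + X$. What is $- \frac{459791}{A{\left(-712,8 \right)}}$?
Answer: $- \frac{459791}{7560} \approx -60.819$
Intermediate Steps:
$A{\left(n,X \right)} = 945 X$
$- \frac{459791}{A{\left(-712,8 \right)}} = - \frac{459791}{945 \cdot 8} = - \frac{459791}{7560}$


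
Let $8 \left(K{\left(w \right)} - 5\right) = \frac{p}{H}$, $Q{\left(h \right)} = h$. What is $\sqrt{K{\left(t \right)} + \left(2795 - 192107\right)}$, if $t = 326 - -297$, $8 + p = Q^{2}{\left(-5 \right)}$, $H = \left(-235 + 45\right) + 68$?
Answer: $\frac{i \sqrt{11270582589}}{244} \approx 435.09 i$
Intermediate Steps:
$H = -122$ ($H = -190 + 68 = -122$)
$p = 17$ ($p = -8 + \left(-5\right)^{2} = -8 + 25 = 17$)
$t = 623$ ($t = 326 + 297 = 623$)
$K{\left(w \right)} = \frac{4863}{976}$ ($K{\left(w \right)} = 5 + \frac{17 \frac{1}{-122}}{8} = 5 + \frac{17 \left(- \frac{1}{122}\right)}{8} = 5 + \frac{1}{8} \left(- \frac{17}{122}\right) = 5 - \frac{17}{976} = \frac{4863}{976}$)
$\sqrt{K{\left(t \right)} + \left(2795 - 192107\right)} = \sqrt{\frac{4863}{976} + \left(2795 - 192107\right)} = \sqrt{\frac{4863}{976} - 189312} = \sqrt{- \frac{184763649}{976}} = \frac{i \sqrt{11270582589}}{244}$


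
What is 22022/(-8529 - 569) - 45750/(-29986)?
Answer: -61029548/68203157 ≈ -0.89482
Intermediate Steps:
22022/(-8529 - 569) - 45750/(-29986) = 22022/(-9098) - 45750*(-1/29986) = 22022*(-1/9098) + 22875/14993 = -11011/4549 + 22875/14993 = -61029548/68203157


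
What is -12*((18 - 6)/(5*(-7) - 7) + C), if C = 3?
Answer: -228/7 ≈ -32.571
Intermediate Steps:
-12*((18 - 6)/(5*(-7) - 7) + C) = -12*((18 - 6)/(5*(-7) - 7) + 3) = -12*(12/(-35 - 7) + 3) = -12*(12/(-42) + 3) = -12*(12*(-1/42) + 3) = -12*(-2/7 + 3) = -12*19/7 = -228/7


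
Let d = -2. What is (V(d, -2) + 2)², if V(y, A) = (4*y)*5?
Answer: 1444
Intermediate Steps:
V(y, A) = 20*y
(V(d, -2) + 2)² = (20*(-2) + 2)² = (-40 + 2)² = (-38)² = 1444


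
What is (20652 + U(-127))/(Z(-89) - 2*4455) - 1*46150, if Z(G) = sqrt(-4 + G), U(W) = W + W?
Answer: -1221315617710/26462731 - 20398*I*sqrt(93)/79388193 ≈ -46152.0 - 0.0024778*I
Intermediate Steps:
U(W) = 2*W
(20652 + U(-127))/(Z(-89) - 2*4455) - 1*46150 = (20652 + 2*(-127))/(sqrt(-4 - 89) - 2*4455) - 1*46150 = (20652 - 254)/(sqrt(-93) - 8910) - 46150 = 20398/(I*sqrt(93) - 8910) - 46150 = 20398/(-8910 + I*sqrt(93)) - 46150 = -46150 + 20398/(-8910 + I*sqrt(93))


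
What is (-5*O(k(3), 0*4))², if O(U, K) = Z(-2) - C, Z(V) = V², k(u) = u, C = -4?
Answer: 1600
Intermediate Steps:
O(U, K) = 8 (O(U, K) = (-2)² - 1*(-4) = 4 + 4 = 8)
(-5*O(k(3), 0*4))² = (-5*8)² = (-40)² = 1600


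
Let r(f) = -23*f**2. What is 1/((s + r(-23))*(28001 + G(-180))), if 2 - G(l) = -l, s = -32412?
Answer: -1/1240321517 ≈ -8.0624e-10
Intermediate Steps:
G(l) = 2 + l (G(l) = 2 - (-1)*l = 2 + l)
1/((s + r(-23))*(28001 + G(-180))) = 1/((-32412 - 23*(-23)**2)*(28001 + (2 - 180))) = 1/((-32412 - 23*529)*(28001 - 178)) = 1/((-32412 - 12167)*27823) = 1/(-44579*27823) = 1/(-1240321517) = -1/1240321517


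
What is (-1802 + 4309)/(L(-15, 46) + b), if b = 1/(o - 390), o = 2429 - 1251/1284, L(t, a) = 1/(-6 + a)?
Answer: 17494347400/177879 ≈ 98350.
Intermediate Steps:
o = 1039195/428 (o = 2429 - 1251*1/1284 = 2429 - 417/428 = 1039195/428 ≈ 2428.0)
b = 428/872275 (b = 1/(1039195/428 - 390) = 1/(872275/428) = 428/872275 ≈ 0.00049067)
(-1802 + 4309)/(L(-15, 46) + b) = (-1802 + 4309)/(1/(-6 + 46) + 428/872275) = 2507/(1/40 + 428/872275) = 2507/(177879/6978200) = 2507*(6978200/177879) = 17494347400/177879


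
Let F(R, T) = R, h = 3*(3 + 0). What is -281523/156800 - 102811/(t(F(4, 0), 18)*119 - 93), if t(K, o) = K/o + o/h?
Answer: -145521273189/241942400 ≈ -601.47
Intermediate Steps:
h = 9 (h = 3*3 = 9)
t(K, o) = o/9 + K/o (t(K, o) = K/o + o/9 = o/9 + K/o)
-281523/156800 - 102811/(t(F(4, 0), 18)*119 - 93) = -281523/156800 - 102811/(((⅑)*18 + 4/18)*119 - 93) = -281523*1/156800 - 102811/((2 + 4*(1/18))*119 - 93) = -281523/156800 - 102811/((2 + 2/9)*119 - 93) = -281523/156800 - 102811/((20/9)*119 - 93) = -281523/156800 - 102811/(2380/9 - 93) = -281523/156800 - 102811/1543/9 = -281523/156800 - 102811*9/1543 = -281523/156800 - 925299/1543 = -145521273189/241942400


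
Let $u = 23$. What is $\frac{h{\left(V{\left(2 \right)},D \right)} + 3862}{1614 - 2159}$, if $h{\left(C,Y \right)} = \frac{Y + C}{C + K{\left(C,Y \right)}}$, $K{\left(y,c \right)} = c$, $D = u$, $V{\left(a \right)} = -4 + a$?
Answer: $- \frac{3863}{545} \approx -7.0881$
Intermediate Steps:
$D = 23$
$h{\left(C,Y \right)} = 1$ ($h{\left(C,Y \right)} = \frac{Y + C}{C + Y} = \frac{C + Y}{C + Y} = 1$)
$\frac{h{\left(V{\left(2 \right)},D \right)} + 3862}{1614 - 2159} = \frac{1 + 3862}{1614 - 2159} = \frac{3863}{-545} = 3863 \left(- \frac{1}{545}\right) = - \frac{3863}{545}$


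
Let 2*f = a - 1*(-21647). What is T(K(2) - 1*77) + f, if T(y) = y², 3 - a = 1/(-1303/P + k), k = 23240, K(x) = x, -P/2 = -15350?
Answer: 11736527150300/713466697 ≈ 16450.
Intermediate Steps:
P = 30700 (P = -2*(-15350) = 30700)
a = 2140369391/713466697 (a = 3 - 1/(-1303/30700 + 23240) = 3 - 1/713466697/30700 = 3 - 1*30700/713466697 = 3 - 30700/713466697 = 2140369391/713466697 ≈ 3.0000)
f = 7723276979675/713466697 (f = (2140369391/713466697 - 1*(-21647))/2 = (2140369391/713466697 + 21647)/2 = (½)*(15446553959350/713466697) = 7723276979675/713466697 ≈ 10825.)
T(K(2) - 1*77) + f = (2 - 1*77)² + 7723276979675/713466697 = (2 - 77)² + 7723276979675/713466697 = (-75)² + 7723276979675/713466697 = 5625 + 7723276979675/713466697 = 11736527150300/713466697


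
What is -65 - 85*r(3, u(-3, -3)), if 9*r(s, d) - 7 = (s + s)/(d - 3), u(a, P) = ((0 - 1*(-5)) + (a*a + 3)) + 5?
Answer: -22930/171 ≈ -134.09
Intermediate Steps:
u(a, P) = 13 + a² (u(a, P) = ((0 + 5) + (a² + 3)) + 5 = (5 + (3 + a²)) + 5 = (8 + a²) + 5 = 13 + a²)
r(s, d) = 7/9 + 2*s/(9*(-3 + d)) (r(s, d) = 7/9 + ((s + s)/(d - 3))/9 = 7/9 + ((2*s)/(-3 + d))/9 = 7/9 + (2*s/(-3 + d))/9 = 7/9 + 2*s/(9*(-3 + d)))
-65 - 85*r(3, u(-3, -3)) = -65 - 85*(-21 + 2*3 + 7*(13 + (-3)²))/(9*(-3 + (13 + (-3)²))) = -65 - 85*(-21 + 6 + 7*(13 + 9))/(9*(-3 + (13 + 9))) = -65 - 85*(-21 + 6 + 7*22)/(9*(-3 + 22)) = -65 - 85*(-21 + 6 + 154)/(9*19) = -65 - 85*139/(9*19) = -65 - 85*139/171 = -65 - 11815/171 = -22930/171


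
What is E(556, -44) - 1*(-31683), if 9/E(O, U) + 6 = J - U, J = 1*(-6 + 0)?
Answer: 1013865/32 ≈ 31683.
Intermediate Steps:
J = -6 (J = 1*(-6) = -6)
E(O, U) = 9/(-12 - U) (E(O, U) = 9/(-6 + (-6 - U)) = 9/(-12 - U))
E(556, -44) - 1*(-31683) = -9/(12 - 44) - 1*(-31683) = -9/(-32) + 31683 = -9*(-1/32) + 31683 = 9/32 + 31683 = 1013865/32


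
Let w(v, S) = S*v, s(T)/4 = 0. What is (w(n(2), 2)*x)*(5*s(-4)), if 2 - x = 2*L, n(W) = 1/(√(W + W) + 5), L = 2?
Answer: 0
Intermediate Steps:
s(T) = 0 (s(T) = 4*0 = 0)
n(W) = 1/(5 + √2*√W) (n(W) = 1/(√(2*W) + 5) = 1/(√2*√W + 5) = 1/(5 + √2*√W))
x = -2 (x = 2 - 2*2 = 2 - 1*4 = 2 - 4 = -2)
(w(n(2), 2)*x)*(5*s(-4)) = ((2/(5 + √2*√2))*(-2))*(5*0) = ((2/(5 + 2))*(-2))*0 = ((2/7)*(-2))*0 = -4/7*0 = 0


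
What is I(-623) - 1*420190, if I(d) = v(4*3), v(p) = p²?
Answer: -420046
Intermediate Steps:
I(d) = 144 (I(d) = (4*3)² = 12² = 144)
I(-623) - 1*420190 = 144 - 1*420190 = 144 - 420190 = -420046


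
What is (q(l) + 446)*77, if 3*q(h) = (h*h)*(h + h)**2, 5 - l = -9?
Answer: 11935154/3 ≈ 3.9784e+6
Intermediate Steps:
l = 14 (l = 5 - 1*(-9) = 5 + 9 = 14)
q(h) = 4*h**4/3 (q(h) = ((h*h)*(h + h)**2)/3 = (h**2*(2*h)**2)/3 = (h**2*(4*h**2))/3 = (4*h**4)/3 = 4*h**4/3)
(q(l) + 446)*77 = ((4/3)*14**4 + 446)*77 = ((4/3)*38416 + 446)*77 = (153664/3 + 446)*77 = (155002/3)*77 = 11935154/3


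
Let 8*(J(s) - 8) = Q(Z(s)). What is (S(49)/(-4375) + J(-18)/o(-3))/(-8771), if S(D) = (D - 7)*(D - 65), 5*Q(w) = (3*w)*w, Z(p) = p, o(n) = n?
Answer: 39799/32891250 ≈ 0.0012100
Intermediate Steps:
Q(w) = 3*w²/5 (Q(w) = ((3*w)*w)/5 = (3*w²)/5 = 3*w²/5)
J(s) = 8 + 3*s²/40 (J(s) = 8 + (3*s²/5)/8 = 8 + 3*s²/40)
S(D) = (-65 + D)*(-7 + D) (S(D) = (-7 + D)*(-65 + D) = (-65 + D)*(-7 + D))
(S(49)/(-4375) + J(-18)/o(-3))/(-8771) = ((455 + 49² - 72*49)/(-4375) + (8 + (3/40)*(-18)²)/(-3))/(-8771) = ((455 + 2401 - 3528)*(-1/4375) + (8 + (3/40)*324)*(-⅓))*(-1/8771) = (-672*(-1/4375) + (8 + 243/10)*(-⅓))*(-1/8771) = (96/625 + (323/10)*(-⅓))*(-1/8771) = (96/625 - 323/30)*(-1/8771) = -39799/3750*(-1/8771) = 39799/32891250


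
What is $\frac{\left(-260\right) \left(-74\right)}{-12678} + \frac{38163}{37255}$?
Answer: $- \frac{116477843}{236159445} \approx -0.49322$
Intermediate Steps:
$\frac{\left(-260\right) \left(-74\right)}{-12678} + \frac{38163}{37255} = 19240 \left(- \frac{1}{12678}\right) + 38163 \cdot \frac{1}{37255} = - \frac{9620}{6339} + \frac{38163}{37255} = - \frac{116477843}{236159445}$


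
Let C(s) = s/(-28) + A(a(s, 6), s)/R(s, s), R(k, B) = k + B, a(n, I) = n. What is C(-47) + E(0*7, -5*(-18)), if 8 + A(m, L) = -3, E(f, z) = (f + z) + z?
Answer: 239243/1316 ≈ 181.80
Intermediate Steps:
E(f, z) = f + 2*z
R(k, B) = B + k
A(m, L) = -11 (A(m, L) = -8 - 3 = -11)
C(s) = -11/(2*s) - s/28 (C(s) = s/(-28) - 11/(s + s) = s*(-1/28) - 11*1/(2*s) = -s/28 - 11/(2*s) = -11/(2*s) - s/28)
C(-47) + E(0*7, -5*(-18)) = (1/28)*(-154 - 1*(-47)**2)/(-47) + (0*7 + 2*(-5*(-18))) = (1/28)*(-1/47)*(-154 - 1*2209) + (0 + 2*90) = (1/28)*(-1/47)*(-154 - 2209) + (0 + 180) = (1/28)*(-1/47)*(-2363) + 180 = 2363/1316 + 180 = 239243/1316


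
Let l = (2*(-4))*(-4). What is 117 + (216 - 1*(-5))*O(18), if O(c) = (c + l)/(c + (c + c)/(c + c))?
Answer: 13273/19 ≈ 698.58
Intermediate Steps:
l = 32 (l = -8*(-4) = 32)
O(c) = (32 + c)/(1 + c) (O(c) = (c + 32)/(c + (c + c)/(c + c)) = (32 + c)/(c + (2*c)/((2*c))) = (32 + c)/(c + (2*c)*(1/(2*c))) = (32 + c)/(c + 1) = (32 + c)/(1 + c))
117 + (216 - 1*(-5))*O(18) = 117 + (216 - 1*(-5))*((32 + 18)/(1 + 18)) = 117 + (216 + 5)*(50/19) = 117 + 221*((1/19)*50) = 117 + 221*(50/19) = 117 + 11050/19 = 13273/19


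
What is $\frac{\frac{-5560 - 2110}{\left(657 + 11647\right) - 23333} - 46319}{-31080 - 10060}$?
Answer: $\frac{510844581}{453733060} \approx 1.1259$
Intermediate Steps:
$\frac{\frac{-5560 - 2110}{\left(657 + 11647\right) - 23333} - 46319}{-31080 - 10060} = \frac{- \frac{7670}{12304 - 23333} - 46319}{-41140} = \left(- \frac{7670}{-11029} - 46319\right) \left(- \frac{1}{41140}\right) = \left(\left(-7670\right) \left(- \frac{1}{11029}\right) - 46319\right) \left(- \frac{1}{41140}\right) = \left(\frac{7670}{11029} - 46319\right) \left(- \frac{1}{41140}\right) = \left(- \frac{510844581}{11029}\right) \left(- \frac{1}{41140}\right) = \frac{510844581}{453733060}$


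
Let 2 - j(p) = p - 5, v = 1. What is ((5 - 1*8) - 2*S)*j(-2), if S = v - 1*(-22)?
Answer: -441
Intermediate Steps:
S = 23 (S = 1 - 1*(-22) = 1 + 22 = 23)
j(p) = 7 - p (j(p) = 2 - (p - 5) = 2 - (-5 + p) = 2 + (5 - p) = 7 - p)
((5 - 1*8) - 2*S)*j(-2) = ((5 - 1*8) - 2*23)*(7 - 1*(-2)) = ((5 - 8) - 46)*(7 + 2) = (-3 - 46)*9 = -49*9 = -441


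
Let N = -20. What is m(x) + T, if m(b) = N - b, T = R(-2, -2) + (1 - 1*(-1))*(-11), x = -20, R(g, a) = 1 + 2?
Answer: -19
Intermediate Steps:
R(g, a) = 3
T = -19 (T = 3 + (1 - 1*(-1))*(-11) = 3 + (1 + 1)*(-11) = 3 + 2*(-11) = 3 - 22 = -19)
m(b) = -20 - b
m(x) + T = (-20 - 1*(-20)) - 19 = (-20 + 20) - 19 = 0 - 19 = -19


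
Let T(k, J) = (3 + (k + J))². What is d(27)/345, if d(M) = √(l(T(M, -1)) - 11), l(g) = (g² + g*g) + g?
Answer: 4*√88462/345 ≈ 3.4484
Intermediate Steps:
T(k, J) = (3 + J + k)² (T(k, J) = (3 + (J + k))² = (3 + J + k)²)
l(g) = g + 2*g² (l(g) = (g² + g²) + g = 2*g² + g = g + 2*g²)
d(M) = √(-11 + (2 + M)²*(1 + 2*(2 + M)²)) (d(M) = √((3 - 1 + M)²*(1 + 2*(3 - 1 + M)²) - 11) = √((2 + M)²*(1 + 2*(2 + M)²) - 11) = √(-11 + (2 + M)²*(1 + 2*(2 + M)²)))
d(27)/345 = √(-11 + (2 + 27)² + 2*(2 + 27)⁴)/345 = √(-11 + 29² + 2*29⁴)*(1/345) = √(-11 + 841 + 2*707281)*(1/345) = √(-11 + 841 + 1414562)*(1/345) = √1415392*(1/345) = (4*√88462)*(1/345) = 4*√88462/345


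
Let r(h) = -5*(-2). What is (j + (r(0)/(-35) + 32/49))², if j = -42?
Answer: 4161600/2401 ≈ 1733.3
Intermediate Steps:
r(h) = 10
(j + (r(0)/(-35) + 32/49))² = (-42 + (10/(-35) + 32/49))² = (-42 + (10*(-1/35) + 32*(1/49)))² = (-42 + (-2/7 + 32/49))² = (-42 + 18/49)² = (-2040/49)² = 4161600/2401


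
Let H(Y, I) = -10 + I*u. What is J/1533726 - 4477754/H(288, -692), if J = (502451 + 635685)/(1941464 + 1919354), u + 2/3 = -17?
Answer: -9943026736935381695/27124622298946341 ≈ -366.57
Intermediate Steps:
u = -53/3 (u = -2/3 - 17 = -53/3 ≈ -17.667)
J = 569068/1930409 (J = 1138136/3860818 = 1138136*(1/3860818) = 569068/1930409 ≈ 0.29479)
H(Y, I) = -10 - 53*I/3 (H(Y, I) = -10 + I*(-53/3) = -10 - 53*I/3)
J/1533726 - 4477754/H(288, -692) = (569068/1930409)/1533726 - 4477754/(-10 - 53/3*(-692)) = (569068/1930409)*(1/1533726) - 4477754/(-10 + 36676/3) = 284534/1480359236967 - 4477754/36646/3 = 284534/1480359236967 - 4477754*3/36646 = 284534/1480359236967 - 6716631/18323 = -9943026736935381695/27124622298946341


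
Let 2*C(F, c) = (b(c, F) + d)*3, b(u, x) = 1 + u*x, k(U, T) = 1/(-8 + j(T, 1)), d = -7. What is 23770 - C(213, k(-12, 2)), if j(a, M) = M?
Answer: 333545/14 ≈ 23825.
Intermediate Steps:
k(U, T) = -1/7 (k(U, T) = 1/(-8 + 1) = 1/(-7) = -1/7)
C(F, c) = -9 + 3*F*c/2 (C(F, c) = (((1 + c*F) - 7)*3)/2 = (((1 + F*c) - 7)*3)/2 = ((-6 + F*c)*3)/2 = (-18 + 3*F*c)/2 = -9 + 3*F*c/2)
23770 - C(213, k(-12, 2)) = 23770 - (-9 + (3/2)*213*(-1/7)) = 23770 - (-9 - 639/14) = 23770 - 1*(-765/14) = 23770 + 765/14 = 333545/14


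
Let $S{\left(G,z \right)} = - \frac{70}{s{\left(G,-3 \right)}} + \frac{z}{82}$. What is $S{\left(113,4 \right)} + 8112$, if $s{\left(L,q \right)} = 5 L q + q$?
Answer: $\frac{282373741}{34809} \approx 8112.1$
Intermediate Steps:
$s{\left(L,q \right)} = q + 5 L q$ ($s{\left(L,q \right)} = 5 L q + q = q + 5 L q$)
$S{\left(G,z \right)} = - \frac{70}{-3 - 15 G} + \frac{z}{82}$ ($S{\left(G,z \right)} = - \frac{70}{\left(-3\right) \left(1 + 5 G\right)} + \frac{z}{82} = - \frac{70}{-3 - 15 G} + z \frac{1}{82} = - \frac{70}{-3 - 15 G} + \frac{z}{82}$)
$S{\left(113,4 \right)} + 8112 = \frac{5740 + 3 \cdot 4 \left(1 + 5 \cdot 113\right)}{246 \left(1 + 5 \cdot 113\right)} + 8112 = \frac{5740 + 3 \cdot 4 \left(1 + 565\right)}{246 \left(1 + 565\right)} + 8112 = \frac{5740 + 3 \cdot 4 \cdot 566}{246 \cdot 566} + 8112 = \frac{1}{246} \cdot \frac{1}{566} \left(5740 + 6792\right) + 8112 = \frac{1}{246} \cdot \frac{1}{566} \cdot 12532 + 8112 = \frac{3133}{34809} + 8112 = \frac{282373741}{34809}$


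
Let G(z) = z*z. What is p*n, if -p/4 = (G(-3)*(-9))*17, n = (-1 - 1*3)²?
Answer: 88128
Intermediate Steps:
G(z) = z²
n = 16 (n = (-1 - 3)² = (-4)² = 16)
p = 5508 (p = -4*(-3)²*(-9)*17 = -4*9*(-9)*17 = -(-324)*17 = -4*(-1377) = 5508)
p*n = 5508*16 = 88128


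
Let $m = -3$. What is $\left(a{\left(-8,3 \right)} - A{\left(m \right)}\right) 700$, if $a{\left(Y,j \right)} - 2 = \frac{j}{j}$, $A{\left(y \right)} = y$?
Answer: $4200$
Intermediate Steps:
$a{\left(Y,j \right)} = 3$ ($a{\left(Y,j \right)} = 2 + \frac{j}{j} = 2 + 1 = 3$)
$\left(a{\left(-8,3 \right)} - A{\left(m \right)}\right) 700 = \left(3 - -3\right) 700 = \left(3 + 3\right) 700 = 6 \cdot 700 = 4200$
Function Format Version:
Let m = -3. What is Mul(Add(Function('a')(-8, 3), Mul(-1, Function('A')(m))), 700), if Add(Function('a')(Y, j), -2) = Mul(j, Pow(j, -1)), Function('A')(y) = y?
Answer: 4200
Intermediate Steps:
Function('a')(Y, j) = 3 (Function('a')(Y, j) = Add(2, Mul(j, Pow(j, -1))) = Add(2, 1) = 3)
Mul(Add(Function('a')(-8, 3), Mul(-1, Function('A')(m))), 700) = Mul(Add(3, Mul(-1, -3)), 700) = Mul(Add(3, 3), 700) = Mul(6, 700) = 4200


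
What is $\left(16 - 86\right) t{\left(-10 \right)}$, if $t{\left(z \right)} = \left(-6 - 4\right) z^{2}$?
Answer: $70000$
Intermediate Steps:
$t{\left(z \right)} = - 10 z^{2}$ ($t{\left(z \right)} = \left(-6 - 4\right) z^{2} = - 10 z^{2}$)
$\left(16 - 86\right) t{\left(-10 \right)} = \left(16 - 86\right) \left(- 10 \left(-10\right)^{2}\right) = - 70 \left(\left(-10\right) 100\right) = \left(-70\right) \left(-1000\right) = 70000$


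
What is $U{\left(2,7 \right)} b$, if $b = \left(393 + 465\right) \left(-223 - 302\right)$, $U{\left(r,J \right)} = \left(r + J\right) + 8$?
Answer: $-7657650$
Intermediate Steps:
$U{\left(r,J \right)} = 8 + J + r$ ($U{\left(r,J \right)} = \left(J + r\right) + 8 = 8 + J + r$)
$b = -450450$ ($b = 858 \left(-525\right) = -450450$)
$U{\left(2,7 \right)} b = \left(8 + 7 + 2\right) \left(-450450\right) = 17 \left(-450450\right) = -7657650$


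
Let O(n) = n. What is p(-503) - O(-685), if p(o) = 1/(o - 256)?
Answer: 519914/759 ≈ 685.00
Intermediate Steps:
p(o) = 1/(-256 + o)
p(-503) - O(-685) = 1/(-256 - 503) - 1*(-685) = 1/(-759) + 685 = -1/759 + 685 = 519914/759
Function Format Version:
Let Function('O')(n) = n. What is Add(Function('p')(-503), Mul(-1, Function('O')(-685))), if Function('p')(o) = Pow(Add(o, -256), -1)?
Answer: Rational(519914, 759) ≈ 685.00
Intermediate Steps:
Function('p')(o) = Pow(Add(-256, o), -1)
Add(Function('p')(-503), Mul(-1, Function('O')(-685))) = Add(Pow(Add(-256, -503), -1), Mul(-1, -685)) = Add(Pow(-759, -1), 685) = Add(Rational(-1, 759), 685) = Rational(519914, 759)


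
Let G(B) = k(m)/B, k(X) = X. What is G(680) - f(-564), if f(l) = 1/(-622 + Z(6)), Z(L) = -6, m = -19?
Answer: -2813/106760 ≈ -0.026349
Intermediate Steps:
G(B) = -19/B
f(l) = -1/628 (f(l) = 1/(-622 - 6) = 1/(-628) = -1/628)
G(680) - f(-564) = -19/680 - 1*(-1/628) = -19*1/680 + 1/628 = -19/680 + 1/628 = -2813/106760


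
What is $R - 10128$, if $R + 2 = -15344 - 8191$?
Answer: $-33665$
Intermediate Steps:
$R = -23537$ ($R = -2 - 23535 = -23537$)
$R - 10128 = -23537 - 10128 = -33665$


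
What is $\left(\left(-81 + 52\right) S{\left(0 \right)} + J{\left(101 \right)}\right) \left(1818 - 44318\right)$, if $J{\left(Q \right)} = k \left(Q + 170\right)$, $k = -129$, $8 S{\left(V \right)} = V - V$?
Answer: $1485757500$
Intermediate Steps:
$S{\left(V \right)} = 0$ ($S{\left(V \right)} = \frac{V - V}{8} = \frac{1}{8} \cdot 0 = 0$)
$J{\left(Q \right)} = -21930 - 129 Q$ ($J{\left(Q \right)} = - 129 \left(Q + 170\right) = - 129 \left(170 + Q\right) = -21930 - 129 Q$)
$\left(\left(-81 + 52\right) S{\left(0 \right)} + J{\left(101 \right)}\right) \left(1818 - 44318\right) = \left(\left(-81 + 52\right) 0 - 34959\right) \left(1818 - 44318\right) = \left(\left(-29\right) 0 - 34959\right) \left(-42500\right) = \left(0 - 34959\right) \left(-42500\right) = \left(-34959\right) \left(-42500\right) = 1485757500$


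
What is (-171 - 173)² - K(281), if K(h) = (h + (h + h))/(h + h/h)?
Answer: 11123303/94 ≈ 1.1833e+5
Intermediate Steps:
K(h) = 3*h/(1 + h) (K(h) = (h + 2*h)/(h + 1) = (3*h)/(1 + h) = 3*h/(1 + h))
(-171 - 173)² - K(281) = (-171 - 173)² - 3*281/(1 + 281) = (-344)² - 3*281/282 = 118336 - 3*281/282 = 118336 - 1*281/94 = 118336 - 281/94 = 11123303/94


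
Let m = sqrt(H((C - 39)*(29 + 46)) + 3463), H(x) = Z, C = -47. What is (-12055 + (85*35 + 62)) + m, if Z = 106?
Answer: -9018 + sqrt(3569) ≈ -8958.3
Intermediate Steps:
H(x) = 106
m = sqrt(3569) (m = sqrt(106 + 3463) = sqrt(3569) ≈ 59.741)
(-12055 + (85*35 + 62)) + m = (-12055 + (85*35 + 62)) + sqrt(3569) = (-12055 + (2975 + 62)) + sqrt(3569) = (-12055 + 3037) + sqrt(3569) = -9018 + sqrt(3569)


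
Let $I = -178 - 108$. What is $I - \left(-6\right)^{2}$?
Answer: $-322$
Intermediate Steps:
$I = -286$
$I - \left(-6\right)^{2} = -286 - \left(-6\right)^{2} = -286 - 36 = -322$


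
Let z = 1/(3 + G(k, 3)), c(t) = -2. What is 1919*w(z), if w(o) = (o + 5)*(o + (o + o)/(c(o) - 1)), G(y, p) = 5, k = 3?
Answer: 78679/192 ≈ 409.79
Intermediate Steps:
z = ⅛ (z = 1/(3 + 5) = 1/8 = ⅛ ≈ 0.12500)
w(o) = o*(5 + o)/3 (w(o) = (o + 5)*(o + (o + o)/(-2 - 1)) = (5 + o)*(o + (2*o)/(-3)) = (5 + o)*(o + (2*o)*(-⅓)) = (5 + o)*(o - 2*o/3) = (5 + o)*(o/3) = o*(5 + o)/3)
1919*w(z) = 1919*((⅓)*(⅛)*(5 + ⅛)) = 1919*((⅓)*(⅛)*(41/8)) = 1919*(41/192) = 78679/192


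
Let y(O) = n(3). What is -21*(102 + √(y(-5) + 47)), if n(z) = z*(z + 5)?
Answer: -2142 - 21*√71 ≈ -2318.9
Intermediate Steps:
n(z) = z*(5 + z)
y(O) = 24 (y(O) = 3*(5 + 3) = 3*8 = 24)
-21*(102 + √(y(-5) + 47)) = -21*(102 + √(24 + 47)) = -21*(102 + √71) = -2142 - 21*√71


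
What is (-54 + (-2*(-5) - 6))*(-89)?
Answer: 4450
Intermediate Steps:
(-54 + (-2*(-5) - 6))*(-89) = (-54 + (10 - 6))*(-89) = (-54 + 4)*(-89) = -50*(-89) = 4450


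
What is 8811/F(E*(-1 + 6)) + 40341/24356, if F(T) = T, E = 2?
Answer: 107502063/121780 ≈ 882.76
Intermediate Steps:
8811/F(E*(-1 + 6)) + 40341/24356 = 8811/((2*(-1 + 6))) + 40341/24356 = 8811/((2*5)) + 40341*(1/24356) = 8811/10 + 40341/24356 = 107502063/121780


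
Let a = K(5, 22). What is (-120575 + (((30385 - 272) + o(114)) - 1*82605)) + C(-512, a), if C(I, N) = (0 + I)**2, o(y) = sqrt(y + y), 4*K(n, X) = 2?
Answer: 89077 + 2*sqrt(57) ≈ 89092.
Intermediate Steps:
K(n, X) = 1/2 (K(n, X) = (1/4)*2 = 1/2)
o(y) = sqrt(2)*sqrt(y) (o(y) = sqrt(2*y) = sqrt(2)*sqrt(y))
a = 1/2 ≈ 0.50000
C(I, N) = I**2
(-120575 + (((30385 - 272) + o(114)) - 1*82605)) + C(-512, a) = (-120575 + (((30385 - 272) + sqrt(2)*sqrt(114)) - 1*82605)) + (-512)**2 = (-120575 + ((30113 + 2*sqrt(57)) - 82605)) + 262144 = (-120575 + (-52492 + 2*sqrt(57))) + 262144 = (-173067 + 2*sqrt(57)) + 262144 = 89077 + 2*sqrt(57)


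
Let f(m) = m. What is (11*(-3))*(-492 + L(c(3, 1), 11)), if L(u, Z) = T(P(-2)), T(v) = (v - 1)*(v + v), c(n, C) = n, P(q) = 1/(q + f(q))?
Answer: 129723/8 ≈ 16215.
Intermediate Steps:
P(q) = 1/(2*q) (P(q) = 1/(q + q) = 1/(2*q))
T(v) = 2*v*(-1 + v) (T(v) = (-1 + v)*(2*v) = 2*v*(-1 + v))
L(u, Z) = 5/8 (L(u, Z) = 2*((½)/(-2))*(-1 + (½)/(-2)) = 2*((½)*(-½))*(-1 + (½)*(-½)) = 2*(-¼)*(-1 - ¼) = 2*(-¼)*(-5/4) = 5/8)
(11*(-3))*(-492 + L(c(3, 1), 11)) = (11*(-3))*(-492 + 5/8) = -33*(-3931/8) = 129723/8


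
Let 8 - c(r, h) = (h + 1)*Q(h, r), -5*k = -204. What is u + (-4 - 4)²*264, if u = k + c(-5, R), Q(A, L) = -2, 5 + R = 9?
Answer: 84774/5 ≈ 16955.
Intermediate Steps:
k = 204/5 (k = -⅕*(-204) = 204/5 ≈ 40.800)
R = 4 (R = -5 + 9 = 4)
c(r, h) = 10 + 2*h (c(r, h) = 8 - (h + 1)*(-2) = 8 - (1 + h)*(-2) = 8 - (-2 - 2*h) = 8 + (2 + 2*h) = 10 + 2*h)
u = 294/5 (u = 204/5 + (10 + 2*4) = 204/5 + (10 + 8) = 204/5 + 18 = 294/5 ≈ 58.800)
u + (-4 - 4)²*264 = 294/5 + (-4 - 4)²*264 = 294/5 + (-8)²*264 = 294/5 + 64*264 = 294/5 + 16896 = 84774/5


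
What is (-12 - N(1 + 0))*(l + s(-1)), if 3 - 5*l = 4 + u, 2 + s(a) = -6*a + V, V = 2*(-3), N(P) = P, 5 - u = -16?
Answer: 416/5 ≈ 83.200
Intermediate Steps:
u = 21 (u = 5 - 1*(-16) = 5 + 16 = 21)
V = -6
s(a) = -8 - 6*a (s(a) = -2 + (-6*a - 6) = -2 + (-6 - 6*a) = -8 - 6*a)
l = -22/5 (l = ⅗ - (4 + 21)/5 = ⅗ - ⅕*25 = ⅗ - 5 = -22/5 ≈ -4.4000)
(-12 - N(1 + 0))*(l + s(-1)) = (-12 - (1 + 0))*(-22/5 + (-8 - 6*(-1))) = (-12 - 1*1)*(-22/5 + (-8 + 6)) = (-12 - 1)*(-22/5 - 2) = -13*(-32/5) = 416/5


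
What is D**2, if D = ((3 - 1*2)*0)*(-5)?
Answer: 0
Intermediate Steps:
D = 0 (D = ((3 - 2)*0)*(-5) = (1*0)*(-5) = 0*(-5) = 0)
D**2 = 0**2 = 0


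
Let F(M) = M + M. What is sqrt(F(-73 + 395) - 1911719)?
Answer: 5*I*sqrt(76443) ≈ 1382.4*I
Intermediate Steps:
F(M) = 2*M
sqrt(F(-73 + 395) - 1911719) = sqrt(2*(-73 + 395) - 1911719) = sqrt(2*322 - 1911719) = sqrt(644 - 1911719) = sqrt(-1911075) = 5*I*sqrt(76443)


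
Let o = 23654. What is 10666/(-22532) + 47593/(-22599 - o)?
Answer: -782849987/521086298 ≈ -1.5023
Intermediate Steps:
10666/(-22532) + 47593/(-22599 - o) = 10666/(-22532) + 47593/(-22599 - 1*23654) = 10666*(-1/22532) + 47593/(-22599 - 23654) = -5333/11266 + 47593/(-46253) = -5333/11266 + 47593*(-1/46253) = -5333/11266 - 47593/46253 = -782849987/521086298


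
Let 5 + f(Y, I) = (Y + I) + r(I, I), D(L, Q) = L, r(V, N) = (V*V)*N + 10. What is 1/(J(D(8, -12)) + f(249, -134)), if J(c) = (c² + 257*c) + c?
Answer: -1/2403856 ≈ -4.1600e-7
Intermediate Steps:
r(V, N) = 10 + N*V² (r(V, N) = V²*N + 10 = N*V² + 10 = 10 + N*V²)
f(Y, I) = 5 + I + Y + I³ (f(Y, I) = -5 + ((Y + I) + (10 + I*I²)) = -5 + ((I + Y) + (10 + I³)) = -5 + (10 + I + Y + I³) = 5 + I + Y + I³)
J(c) = c² + 258*c
1/(J(D(8, -12)) + f(249, -134)) = 1/(8*(258 + 8) + (5 - 134 + 249 + (-134)³)) = 1/(8*266 + (5 - 134 + 249 - 2406104)) = 1/(2128 - 2405984) = 1/(-2403856) = -1/2403856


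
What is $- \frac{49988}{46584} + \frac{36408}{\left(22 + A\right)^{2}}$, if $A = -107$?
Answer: $\frac{333716743}{84142350} \approx 3.9661$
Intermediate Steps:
$- \frac{49988}{46584} + \frac{36408}{\left(22 + A\right)^{2}} = - \frac{49988}{46584} + \frac{36408}{\left(22 - 107\right)^{2}} = \left(-49988\right) \frac{1}{46584} + \frac{36408}{\left(-85\right)^{2}} = - \frac{12497}{11646} + \frac{36408}{7225} = \frac{333716743}{84142350}$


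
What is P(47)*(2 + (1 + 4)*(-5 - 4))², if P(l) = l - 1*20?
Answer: 49923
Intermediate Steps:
P(l) = -20 + l (P(l) = l - 20 = -20 + l)
P(47)*(2 + (1 + 4)*(-5 - 4))² = (-20 + 47)*(2 + (1 + 4)*(-5 - 4))² = 27*(2 + 5*(-9))² = 27*(2 - 45)² = 27*(-43)² = 27*1849 = 49923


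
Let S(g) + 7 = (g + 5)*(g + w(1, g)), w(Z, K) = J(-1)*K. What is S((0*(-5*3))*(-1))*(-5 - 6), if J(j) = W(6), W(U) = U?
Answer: 77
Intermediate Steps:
J(j) = 6
w(Z, K) = 6*K
S(g) = -7 + 7*g*(5 + g) (S(g) = -7 + (g + 5)*(g + 6*g) = -7 + (5 + g)*(7*g) = -7 + 7*g*(5 + g))
S((0*(-5*3))*(-1))*(-5 - 6) = (-7 + 7*((0*(-5*3))*(-1))² + 35*((0*(-5*3))*(-1)))*(-5 - 6) = (-7 + 7*((0*(-15))*(-1))² + 35*((0*(-15))*(-1)))*(-11) = (-7 + 7*(0*(-1))² + 35*(0*(-1)))*(-11) = (-7 + 7*0² + 35*0)*(-11) = (-7 + 7*0 + 0)*(-11) = (-7 + 0 + 0)*(-11) = -7*(-11) = 77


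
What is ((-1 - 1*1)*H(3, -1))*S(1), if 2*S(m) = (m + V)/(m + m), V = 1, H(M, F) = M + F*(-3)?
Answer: -6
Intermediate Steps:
H(M, F) = M - 3*F
S(m) = (1 + m)/(4*m) (S(m) = ((m + 1)/(m + m))/2 = ((1 + m)/((2*m)))/2 = ((1 + m)*(1/(2*m)))/2 = ((1 + m)/(2*m))/2 = (1 + m)/(4*m))
((-1 - 1*1)*H(3, -1))*S(1) = ((-1 - 1*1)*(3 - 3*(-1)))*((¼)*(1 + 1)/1) = ((-1 - 1)*(3 + 3))*((¼)*1*2) = -2*6*(½) = -12*½ = -6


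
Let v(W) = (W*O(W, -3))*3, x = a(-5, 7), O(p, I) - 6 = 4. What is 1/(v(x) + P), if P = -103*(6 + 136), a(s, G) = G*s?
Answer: -1/15676 ≈ -6.3792e-5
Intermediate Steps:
O(p, I) = 10 (O(p, I) = 6 + 4 = 10)
x = -35 (x = 7*(-5) = -35)
v(W) = 30*W (v(W) = (W*10)*3 = (10*W)*3 = 30*W)
P = -14626 (P = -103*142 = -14626)
1/(v(x) + P) = 1/(30*(-35) - 14626) = 1/(-1050 - 14626) = 1/(-15676) = -1/15676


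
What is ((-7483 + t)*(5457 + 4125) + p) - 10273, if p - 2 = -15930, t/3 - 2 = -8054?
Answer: -303191099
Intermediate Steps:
t = -24156 (t = 6 + 3*(-8054) = 6 - 24162 = -24156)
p = -15928 (p = 2 - 15930 = -15928)
((-7483 + t)*(5457 + 4125) + p) - 10273 = ((-7483 - 24156)*(5457 + 4125) - 15928) - 10273 = (-31639*9582 - 15928) - 10273 = (-303164898 - 15928) - 10273 = -303180826 - 10273 = -303191099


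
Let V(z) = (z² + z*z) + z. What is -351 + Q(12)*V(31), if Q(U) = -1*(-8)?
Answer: 15273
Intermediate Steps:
Q(U) = 8
V(z) = z + 2*z² (V(z) = (z² + z²) + z = 2*z² + z = z + 2*z²)
-351 + Q(12)*V(31) = -351 + 8*(31*(1 + 2*31)) = -351 + 8*(31*(1 + 62)) = -351 + 8*(31*63) = -351 + 8*1953 = -351 + 15624 = 15273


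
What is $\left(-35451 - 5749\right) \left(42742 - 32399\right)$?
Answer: $-426131600$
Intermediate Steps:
$\left(-35451 - 5749\right) \left(42742 - 32399\right) = \left(-41200\right) 10343 = -426131600$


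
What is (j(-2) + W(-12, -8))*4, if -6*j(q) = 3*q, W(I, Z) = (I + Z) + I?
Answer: -124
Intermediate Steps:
W(I, Z) = Z + 2*I
j(q) = -q/2
(j(-2) + W(-12, -8))*4 = (-½*(-2) + (-8 + 2*(-12)))*4 = (1 + (-8 - 24))*4 = (1 - 32)*4 = -31*4 = -124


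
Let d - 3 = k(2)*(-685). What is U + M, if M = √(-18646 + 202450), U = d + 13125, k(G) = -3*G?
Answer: 17238 + 34*√159 ≈ 17667.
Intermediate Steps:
d = 4113 (d = 3 - 3*2*(-685) = 3 - 6*(-685) = 3 + 4110 = 4113)
U = 17238 (U = 4113 + 13125 = 17238)
M = 34*√159 (M = √183804 = 34*√159 ≈ 428.72)
U + M = 17238 + 34*√159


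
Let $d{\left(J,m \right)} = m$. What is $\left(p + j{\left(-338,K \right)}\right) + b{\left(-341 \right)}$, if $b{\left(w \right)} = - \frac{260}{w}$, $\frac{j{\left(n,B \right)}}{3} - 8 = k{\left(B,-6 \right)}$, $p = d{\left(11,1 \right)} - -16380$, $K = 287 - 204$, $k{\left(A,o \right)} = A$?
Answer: $\frac{5679274}{341} \approx 16655.0$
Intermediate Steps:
$K = 83$
$p = 16381$ ($p = 1 - -16380 = 1 + 16380 = 16381$)
$j{\left(n,B \right)} = 24 + 3 B$
$\left(p + j{\left(-338,K \right)}\right) + b{\left(-341 \right)} = \left(16381 + \left(24 + 3 \cdot 83\right)\right) - \frac{260}{-341} = \left(16381 + \left(24 + 249\right)\right) - - \frac{260}{341} = \left(16381 + 273\right) + \frac{260}{341} = 16654 + \frac{260}{341} = \frac{5679274}{341}$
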